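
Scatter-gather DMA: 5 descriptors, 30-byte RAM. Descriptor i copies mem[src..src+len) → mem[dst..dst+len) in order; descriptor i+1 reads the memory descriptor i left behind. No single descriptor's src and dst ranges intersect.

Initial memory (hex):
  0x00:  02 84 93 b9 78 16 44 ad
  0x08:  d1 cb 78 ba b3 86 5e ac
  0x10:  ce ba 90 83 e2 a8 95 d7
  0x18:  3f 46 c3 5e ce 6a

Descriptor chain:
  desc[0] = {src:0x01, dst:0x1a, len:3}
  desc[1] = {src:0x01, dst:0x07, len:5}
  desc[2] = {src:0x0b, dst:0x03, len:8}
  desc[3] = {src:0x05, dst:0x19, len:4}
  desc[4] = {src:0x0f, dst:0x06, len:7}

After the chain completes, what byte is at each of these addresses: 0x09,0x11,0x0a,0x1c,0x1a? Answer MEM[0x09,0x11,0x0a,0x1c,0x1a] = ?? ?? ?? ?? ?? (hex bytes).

MEM[0x09,0x11,0x0a,0x1c,0x1a] = 90 ba 83 ce 5e

  after D0: wrote 3B at 0x1a = 8493b9
  after D1: wrote 5B at 0x07 = 8493b97816
  after D2: wrote 8B at 0x03 = 16b3865eacceba90
  after D3: wrote 4B at 0x19 = 865eacce
  after D4: wrote 7B at 0x06 = acceba9083e2a8
query mem[0x09]=0x90, mem[0x11]=0xba, mem[0x0a]=0x83, mem[0x1c]=0xce, mem[0x1a]=0x5e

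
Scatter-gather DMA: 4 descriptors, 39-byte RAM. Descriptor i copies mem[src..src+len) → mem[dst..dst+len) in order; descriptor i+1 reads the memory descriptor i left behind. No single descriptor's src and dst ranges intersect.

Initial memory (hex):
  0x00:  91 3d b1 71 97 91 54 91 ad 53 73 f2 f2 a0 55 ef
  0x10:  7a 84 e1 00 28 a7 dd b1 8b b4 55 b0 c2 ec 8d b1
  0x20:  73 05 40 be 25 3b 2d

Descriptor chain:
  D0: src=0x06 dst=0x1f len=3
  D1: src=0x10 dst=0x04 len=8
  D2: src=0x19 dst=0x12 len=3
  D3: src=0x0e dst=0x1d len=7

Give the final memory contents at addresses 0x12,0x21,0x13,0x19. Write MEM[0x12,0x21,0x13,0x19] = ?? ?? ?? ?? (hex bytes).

MEM[0x12,0x21,0x13,0x19] = b4 b4 55 b4

  after D0: wrote 3B at 0x1f = 5491ad
  after D1: wrote 8B at 0x04 = 7a84e10028a7ddb1
  after D2: wrote 3B at 0x12 = b455b0
  after D3: wrote 7B at 0x1d = 55ef7a84b455b0
query mem[0x12]=0xb4, mem[0x21]=0xb4, mem[0x13]=0x55, mem[0x19]=0xb4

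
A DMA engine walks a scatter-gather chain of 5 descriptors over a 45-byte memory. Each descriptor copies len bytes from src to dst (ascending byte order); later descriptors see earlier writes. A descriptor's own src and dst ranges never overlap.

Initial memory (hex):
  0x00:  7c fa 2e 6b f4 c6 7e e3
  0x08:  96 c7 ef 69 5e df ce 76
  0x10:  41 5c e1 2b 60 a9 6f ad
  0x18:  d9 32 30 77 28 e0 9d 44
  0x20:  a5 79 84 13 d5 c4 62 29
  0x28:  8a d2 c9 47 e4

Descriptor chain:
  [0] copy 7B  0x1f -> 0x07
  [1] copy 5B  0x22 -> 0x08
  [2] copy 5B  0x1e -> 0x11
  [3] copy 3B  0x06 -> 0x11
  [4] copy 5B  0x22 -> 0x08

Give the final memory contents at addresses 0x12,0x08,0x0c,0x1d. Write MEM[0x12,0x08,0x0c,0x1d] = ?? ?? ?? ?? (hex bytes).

MEM[0x12,0x08,0x0c,0x1d] = 44 84 62 e0

D0: mem[0x07..0x0d] <- [44 a5 79 84 13 d5 c4]
D1: mem[0x08..0x0c] <- [84 13 d5 c4 62]
D2: mem[0x11..0x15] <- [9d 44 a5 79 84]
D3: mem[0x11..0x13] <- [7e 44 84]
D4: mem[0x08..0x0c] <- [84 13 d5 c4 62]
query mem[0x12]=0x44, mem[0x08]=0x84, mem[0x0c]=0x62, mem[0x1d]=0xe0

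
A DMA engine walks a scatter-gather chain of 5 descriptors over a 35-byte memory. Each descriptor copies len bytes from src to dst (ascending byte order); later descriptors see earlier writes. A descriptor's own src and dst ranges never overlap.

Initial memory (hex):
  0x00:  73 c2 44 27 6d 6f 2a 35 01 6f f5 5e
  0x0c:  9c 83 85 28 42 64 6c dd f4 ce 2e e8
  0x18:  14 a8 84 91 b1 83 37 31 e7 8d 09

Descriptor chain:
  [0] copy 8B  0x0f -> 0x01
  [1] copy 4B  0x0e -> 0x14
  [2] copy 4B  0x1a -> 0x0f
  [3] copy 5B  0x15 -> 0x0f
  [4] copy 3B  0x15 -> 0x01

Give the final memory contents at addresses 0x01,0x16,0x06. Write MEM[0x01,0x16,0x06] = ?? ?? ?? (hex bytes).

MEM[0x01,0x16,0x06] = 28 42 f4

D0: mem[0x01..0x08] <- [28 42 64 6c dd f4 ce 2e]
D1: mem[0x14..0x17] <- [85 28 42 64]
D2: mem[0x0f..0x12] <- [84 91 b1 83]
D3: mem[0x0f..0x13] <- [28 42 64 14 a8]
D4: mem[0x01..0x03] <- [28 42 64]
query mem[0x01]=0x28, mem[0x16]=0x42, mem[0x06]=0xf4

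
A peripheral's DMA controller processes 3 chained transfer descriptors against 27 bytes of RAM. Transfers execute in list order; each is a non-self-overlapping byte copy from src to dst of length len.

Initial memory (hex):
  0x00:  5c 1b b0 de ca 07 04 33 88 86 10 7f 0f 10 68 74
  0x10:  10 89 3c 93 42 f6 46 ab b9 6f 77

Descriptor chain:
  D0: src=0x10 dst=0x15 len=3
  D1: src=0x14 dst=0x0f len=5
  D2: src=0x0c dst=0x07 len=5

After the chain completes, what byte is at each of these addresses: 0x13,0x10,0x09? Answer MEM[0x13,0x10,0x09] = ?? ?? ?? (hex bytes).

#0 dst[0x15+3] := {0x10,0x89,0x3c}
#1 dst[0x0f+5] := {0x42,0x10,0x89,0x3c,0xb9}
#2 dst[0x07+5] := {0x0f,0x10,0x68,0x42,0x10}
query mem[0x13]=0xb9, mem[0x10]=0x10, mem[0x09]=0x68

MEM[0x13,0x10,0x09] = b9 10 68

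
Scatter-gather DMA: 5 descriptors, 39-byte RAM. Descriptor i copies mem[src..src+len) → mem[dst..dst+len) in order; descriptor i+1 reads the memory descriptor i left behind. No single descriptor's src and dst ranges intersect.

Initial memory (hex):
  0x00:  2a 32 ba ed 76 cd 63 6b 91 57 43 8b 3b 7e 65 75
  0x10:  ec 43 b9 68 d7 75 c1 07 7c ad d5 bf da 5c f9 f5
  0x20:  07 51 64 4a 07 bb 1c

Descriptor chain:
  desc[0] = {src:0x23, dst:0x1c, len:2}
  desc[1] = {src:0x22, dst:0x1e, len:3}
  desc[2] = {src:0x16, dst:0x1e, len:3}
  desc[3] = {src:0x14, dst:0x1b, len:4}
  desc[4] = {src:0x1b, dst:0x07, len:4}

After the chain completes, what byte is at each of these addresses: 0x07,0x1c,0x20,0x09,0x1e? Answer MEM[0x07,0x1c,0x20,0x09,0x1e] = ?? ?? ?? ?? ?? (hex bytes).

D0: mem[0x1c..0x1d] <- [4a 07]
D1: mem[0x1e..0x20] <- [64 4a 07]
D2: mem[0x1e..0x20] <- [c1 07 7c]
D3: mem[0x1b..0x1e] <- [d7 75 c1 07]
D4: mem[0x07..0x0a] <- [d7 75 c1 07]
query mem[0x07]=0xd7, mem[0x1c]=0x75, mem[0x20]=0x7c, mem[0x09]=0xc1, mem[0x1e]=0x07

MEM[0x07,0x1c,0x20,0x09,0x1e] = d7 75 7c c1 07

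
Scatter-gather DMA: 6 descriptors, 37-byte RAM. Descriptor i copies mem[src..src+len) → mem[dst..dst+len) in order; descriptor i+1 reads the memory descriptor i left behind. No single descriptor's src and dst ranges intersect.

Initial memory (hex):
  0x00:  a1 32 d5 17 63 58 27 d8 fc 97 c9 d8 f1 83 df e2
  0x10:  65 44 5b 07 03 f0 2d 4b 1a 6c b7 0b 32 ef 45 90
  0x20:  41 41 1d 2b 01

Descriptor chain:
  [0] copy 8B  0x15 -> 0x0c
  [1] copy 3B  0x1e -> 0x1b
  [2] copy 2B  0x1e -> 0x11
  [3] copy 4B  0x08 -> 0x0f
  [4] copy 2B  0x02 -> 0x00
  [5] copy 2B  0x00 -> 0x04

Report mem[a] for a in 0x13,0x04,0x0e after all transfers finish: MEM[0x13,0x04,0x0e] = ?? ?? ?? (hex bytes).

  after D0: wrote 8B at 0x0c = f02d4b1a6cb70b32
  after D1: wrote 3B at 0x1b = 459041
  after D2: wrote 2B at 0x11 = 4590
  after D3: wrote 4B at 0x0f = fc97c9d8
  after D4: wrote 2B at 0x00 = d517
  after D5: wrote 2B at 0x04 = d517
query mem[0x13]=0x32, mem[0x04]=0xd5, mem[0x0e]=0x4b

MEM[0x13,0x04,0x0e] = 32 d5 4b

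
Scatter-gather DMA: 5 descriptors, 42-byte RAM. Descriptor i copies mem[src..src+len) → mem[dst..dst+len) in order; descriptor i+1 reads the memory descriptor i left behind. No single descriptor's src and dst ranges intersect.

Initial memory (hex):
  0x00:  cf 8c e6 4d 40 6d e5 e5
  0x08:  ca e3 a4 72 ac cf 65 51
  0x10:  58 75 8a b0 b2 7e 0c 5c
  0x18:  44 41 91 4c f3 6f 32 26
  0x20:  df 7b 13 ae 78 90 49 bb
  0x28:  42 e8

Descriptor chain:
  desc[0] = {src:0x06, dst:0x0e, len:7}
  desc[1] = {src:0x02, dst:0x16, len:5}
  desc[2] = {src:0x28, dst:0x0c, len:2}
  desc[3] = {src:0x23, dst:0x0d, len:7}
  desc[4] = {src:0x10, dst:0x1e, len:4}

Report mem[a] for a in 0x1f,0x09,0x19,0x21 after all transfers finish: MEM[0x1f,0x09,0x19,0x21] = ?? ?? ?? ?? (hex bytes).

  after D0: wrote 7B at 0x0e = e5e5cae3a472ac
  after D1: wrote 5B at 0x16 = e64d406de5
  after D2: wrote 2B at 0x0c = 42e8
  after D3: wrote 7B at 0x0d = ae789049bb42e8
  after D4: wrote 4B at 0x1e = 49bb42e8
query mem[0x1f]=0xbb, mem[0x09]=0xe3, mem[0x19]=0x6d, mem[0x21]=0xe8

MEM[0x1f,0x09,0x19,0x21] = bb e3 6d e8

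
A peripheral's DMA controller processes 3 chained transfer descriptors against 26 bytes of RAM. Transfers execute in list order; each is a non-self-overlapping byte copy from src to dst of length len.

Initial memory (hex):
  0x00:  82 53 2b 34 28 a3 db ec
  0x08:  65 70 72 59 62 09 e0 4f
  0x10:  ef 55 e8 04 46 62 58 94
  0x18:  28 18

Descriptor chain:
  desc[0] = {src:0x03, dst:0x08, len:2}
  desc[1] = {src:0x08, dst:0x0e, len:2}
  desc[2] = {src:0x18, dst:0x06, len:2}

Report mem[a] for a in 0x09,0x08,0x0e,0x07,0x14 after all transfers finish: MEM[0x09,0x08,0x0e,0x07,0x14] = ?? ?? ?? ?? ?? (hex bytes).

MEM[0x09,0x08,0x0e,0x07,0x14] = 28 34 34 18 46

#0 dst[0x08+2] := {0x34,0x28}
#1 dst[0x0e+2] := {0x34,0x28}
#2 dst[0x06+2] := {0x28,0x18}
query mem[0x09]=0x28, mem[0x08]=0x34, mem[0x0e]=0x34, mem[0x07]=0x18, mem[0x14]=0x46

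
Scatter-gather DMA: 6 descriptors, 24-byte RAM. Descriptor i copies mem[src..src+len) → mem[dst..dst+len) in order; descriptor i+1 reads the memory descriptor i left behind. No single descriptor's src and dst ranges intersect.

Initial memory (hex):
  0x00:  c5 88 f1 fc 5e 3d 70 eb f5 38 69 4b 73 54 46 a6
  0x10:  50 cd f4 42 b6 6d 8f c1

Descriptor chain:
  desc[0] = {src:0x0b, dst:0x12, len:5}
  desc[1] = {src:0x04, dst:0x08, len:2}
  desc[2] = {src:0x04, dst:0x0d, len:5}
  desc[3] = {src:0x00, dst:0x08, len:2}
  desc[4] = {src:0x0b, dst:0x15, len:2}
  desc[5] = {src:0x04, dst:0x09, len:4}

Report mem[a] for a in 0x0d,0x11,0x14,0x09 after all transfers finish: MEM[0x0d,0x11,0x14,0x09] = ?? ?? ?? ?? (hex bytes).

D0: mem[0x12..0x16] <- [4b 73 54 46 a6]
D1: mem[0x08..0x09] <- [5e 3d]
D2: mem[0x0d..0x11] <- [5e 3d 70 eb 5e]
D3: mem[0x08..0x09] <- [c5 88]
D4: mem[0x15..0x16] <- [4b 73]
D5: mem[0x09..0x0c] <- [5e 3d 70 eb]
query mem[0x0d]=0x5e, mem[0x11]=0x5e, mem[0x14]=0x54, mem[0x09]=0x5e

MEM[0x0d,0x11,0x14,0x09] = 5e 5e 54 5e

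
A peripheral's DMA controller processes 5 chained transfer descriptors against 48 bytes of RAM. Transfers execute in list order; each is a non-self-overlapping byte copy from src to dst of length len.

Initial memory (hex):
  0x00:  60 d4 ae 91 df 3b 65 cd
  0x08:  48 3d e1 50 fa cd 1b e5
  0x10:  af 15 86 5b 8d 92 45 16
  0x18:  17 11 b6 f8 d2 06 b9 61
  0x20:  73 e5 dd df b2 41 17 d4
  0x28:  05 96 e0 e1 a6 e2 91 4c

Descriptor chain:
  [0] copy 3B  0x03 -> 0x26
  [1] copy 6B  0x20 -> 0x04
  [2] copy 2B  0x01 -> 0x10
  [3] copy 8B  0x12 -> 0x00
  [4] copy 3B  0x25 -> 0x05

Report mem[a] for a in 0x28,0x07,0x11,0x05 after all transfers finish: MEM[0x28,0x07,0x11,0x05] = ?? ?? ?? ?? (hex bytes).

MEM[0x28,0x07,0x11,0x05] = 3b df ae 41

  after D0: wrote 3B at 0x26 = 91df3b
  after D1: wrote 6B at 0x04 = 73e5dddfb241
  after D2: wrote 2B at 0x10 = d4ae
  after D3: wrote 8B at 0x00 = 865b8d9245161711
  after D4: wrote 3B at 0x05 = 4191df
query mem[0x28]=0x3b, mem[0x07]=0xdf, mem[0x11]=0xae, mem[0x05]=0x41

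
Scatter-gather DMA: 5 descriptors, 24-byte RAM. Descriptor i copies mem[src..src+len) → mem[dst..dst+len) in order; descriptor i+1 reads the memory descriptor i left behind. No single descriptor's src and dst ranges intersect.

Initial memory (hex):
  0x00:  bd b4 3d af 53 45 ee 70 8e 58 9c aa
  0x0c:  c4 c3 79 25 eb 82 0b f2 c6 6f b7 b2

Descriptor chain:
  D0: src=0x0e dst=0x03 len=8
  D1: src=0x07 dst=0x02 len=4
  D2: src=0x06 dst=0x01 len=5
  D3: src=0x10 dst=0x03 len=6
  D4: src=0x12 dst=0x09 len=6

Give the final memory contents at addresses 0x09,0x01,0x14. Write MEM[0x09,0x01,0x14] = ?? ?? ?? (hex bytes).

MEM[0x09,0x01,0x14] = 0b 82 c6

D0: mem[0x03..0x0a] <- [79 25 eb 82 0b f2 c6 6f]
D1: mem[0x02..0x05] <- [0b f2 c6 6f]
D2: mem[0x01..0x05] <- [82 0b f2 c6 6f]
D3: mem[0x03..0x08] <- [eb 82 0b f2 c6 6f]
D4: mem[0x09..0x0e] <- [0b f2 c6 6f b7 b2]
query mem[0x09]=0x0b, mem[0x01]=0x82, mem[0x14]=0xc6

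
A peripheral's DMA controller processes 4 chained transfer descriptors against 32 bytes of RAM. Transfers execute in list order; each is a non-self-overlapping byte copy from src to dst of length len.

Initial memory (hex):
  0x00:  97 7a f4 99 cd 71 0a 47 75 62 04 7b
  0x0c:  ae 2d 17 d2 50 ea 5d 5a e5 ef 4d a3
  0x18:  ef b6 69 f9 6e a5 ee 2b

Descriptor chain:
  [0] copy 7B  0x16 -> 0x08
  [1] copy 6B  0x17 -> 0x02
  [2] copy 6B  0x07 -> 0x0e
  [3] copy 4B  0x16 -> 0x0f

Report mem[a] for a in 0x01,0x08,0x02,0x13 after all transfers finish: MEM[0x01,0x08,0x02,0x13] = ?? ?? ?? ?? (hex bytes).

  after D0: wrote 7B at 0x08 = 4da3efb669f96e
  after D1: wrote 6B at 0x02 = a3efb669f96e
  after D2: wrote 6B at 0x0e = 6e4da3efb669
  after D3: wrote 4B at 0x0f = 4da3efb6
query mem[0x01]=0x7a, mem[0x08]=0x4d, mem[0x02]=0xa3, mem[0x13]=0x69

MEM[0x01,0x08,0x02,0x13] = 7a 4d a3 69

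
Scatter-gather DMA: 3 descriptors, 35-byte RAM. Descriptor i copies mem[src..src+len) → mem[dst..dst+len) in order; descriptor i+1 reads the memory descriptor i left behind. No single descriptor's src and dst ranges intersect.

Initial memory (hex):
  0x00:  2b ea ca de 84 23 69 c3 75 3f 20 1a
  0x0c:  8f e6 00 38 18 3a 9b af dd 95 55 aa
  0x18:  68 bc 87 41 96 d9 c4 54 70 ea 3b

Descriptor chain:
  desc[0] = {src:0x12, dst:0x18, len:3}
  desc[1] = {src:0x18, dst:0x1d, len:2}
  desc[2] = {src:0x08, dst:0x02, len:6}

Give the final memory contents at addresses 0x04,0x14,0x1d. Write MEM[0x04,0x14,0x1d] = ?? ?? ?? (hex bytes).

MEM[0x04,0x14,0x1d] = 20 dd 9b

  after D0: wrote 3B at 0x18 = 9bafdd
  after D1: wrote 2B at 0x1d = 9baf
  after D2: wrote 6B at 0x02 = 753f201a8fe6
query mem[0x04]=0x20, mem[0x14]=0xdd, mem[0x1d]=0x9b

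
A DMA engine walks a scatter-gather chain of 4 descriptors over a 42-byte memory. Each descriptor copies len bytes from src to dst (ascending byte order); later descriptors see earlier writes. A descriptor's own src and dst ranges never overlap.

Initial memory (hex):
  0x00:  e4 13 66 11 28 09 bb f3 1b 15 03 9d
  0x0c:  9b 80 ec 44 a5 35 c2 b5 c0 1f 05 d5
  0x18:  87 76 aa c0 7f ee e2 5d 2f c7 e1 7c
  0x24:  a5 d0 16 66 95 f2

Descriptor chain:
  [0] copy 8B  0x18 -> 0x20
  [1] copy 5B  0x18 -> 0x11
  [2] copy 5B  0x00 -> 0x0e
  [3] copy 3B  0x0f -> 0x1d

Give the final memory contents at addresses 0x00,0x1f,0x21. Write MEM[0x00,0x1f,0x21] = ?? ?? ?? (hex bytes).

MEM[0x00,0x1f,0x21] = e4 11 76

D0: mem[0x20..0x27] <- [87 76 aa c0 7f ee e2 5d]
D1: mem[0x11..0x15] <- [87 76 aa c0 7f]
D2: mem[0x0e..0x12] <- [e4 13 66 11 28]
D3: mem[0x1d..0x1f] <- [13 66 11]
query mem[0x00]=0xe4, mem[0x1f]=0x11, mem[0x21]=0x76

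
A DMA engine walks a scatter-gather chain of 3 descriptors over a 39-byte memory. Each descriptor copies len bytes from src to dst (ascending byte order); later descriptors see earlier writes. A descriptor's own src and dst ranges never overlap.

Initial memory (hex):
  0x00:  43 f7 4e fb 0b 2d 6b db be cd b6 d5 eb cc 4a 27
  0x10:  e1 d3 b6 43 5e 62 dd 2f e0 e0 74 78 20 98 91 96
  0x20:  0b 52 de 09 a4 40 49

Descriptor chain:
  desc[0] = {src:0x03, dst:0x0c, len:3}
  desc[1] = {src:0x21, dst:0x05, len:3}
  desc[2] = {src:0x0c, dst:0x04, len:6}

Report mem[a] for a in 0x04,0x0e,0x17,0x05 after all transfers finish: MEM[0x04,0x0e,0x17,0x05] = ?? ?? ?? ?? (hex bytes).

[0] 0x03->0x0c len=3 : fb 0b 2d
[1] 0x21->0x05 len=3 : 52 de 09
[2] 0x0c->0x04 len=6 : fb 0b 2d 27 e1 d3
query mem[0x04]=0xfb, mem[0x0e]=0x2d, mem[0x17]=0x2f, mem[0x05]=0x0b

MEM[0x04,0x0e,0x17,0x05] = fb 2d 2f 0b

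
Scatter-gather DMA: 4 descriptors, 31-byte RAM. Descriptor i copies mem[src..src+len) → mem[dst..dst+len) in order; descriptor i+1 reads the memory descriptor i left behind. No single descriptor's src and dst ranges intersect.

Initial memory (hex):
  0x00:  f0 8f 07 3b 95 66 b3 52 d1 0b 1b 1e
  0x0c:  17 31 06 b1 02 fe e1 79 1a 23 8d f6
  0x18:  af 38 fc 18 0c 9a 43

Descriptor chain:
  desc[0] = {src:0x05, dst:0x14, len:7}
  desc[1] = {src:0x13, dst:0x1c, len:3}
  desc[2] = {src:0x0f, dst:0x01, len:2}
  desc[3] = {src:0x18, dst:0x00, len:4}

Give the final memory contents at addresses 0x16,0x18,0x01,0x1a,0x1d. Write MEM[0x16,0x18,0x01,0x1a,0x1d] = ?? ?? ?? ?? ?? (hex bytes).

  after D0: wrote 7B at 0x14 = 66b352d10b1b1e
  after D1: wrote 3B at 0x1c = 7966b3
  after D2: wrote 2B at 0x01 = b102
  after D3: wrote 4B at 0x00 = 0b1b1e18
query mem[0x16]=0x52, mem[0x18]=0x0b, mem[0x01]=0x1b, mem[0x1a]=0x1e, mem[0x1d]=0x66

MEM[0x16,0x18,0x01,0x1a,0x1d] = 52 0b 1b 1e 66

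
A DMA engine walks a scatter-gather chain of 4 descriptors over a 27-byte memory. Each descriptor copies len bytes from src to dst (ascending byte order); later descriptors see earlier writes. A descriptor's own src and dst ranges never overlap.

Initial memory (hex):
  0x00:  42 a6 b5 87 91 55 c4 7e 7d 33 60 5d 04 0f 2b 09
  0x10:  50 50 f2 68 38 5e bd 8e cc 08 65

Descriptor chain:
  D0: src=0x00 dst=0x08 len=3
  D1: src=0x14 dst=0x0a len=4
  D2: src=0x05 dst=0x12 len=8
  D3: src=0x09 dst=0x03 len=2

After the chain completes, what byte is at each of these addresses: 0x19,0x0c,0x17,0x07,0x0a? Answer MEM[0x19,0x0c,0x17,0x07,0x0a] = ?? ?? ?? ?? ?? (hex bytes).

D0: mem[0x08..0x0a] <- [42 a6 b5]
D1: mem[0x0a..0x0d] <- [38 5e bd 8e]
D2: mem[0x12..0x19] <- [55 c4 7e 42 a6 38 5e bd]
D3: mem[0x03..0x04] <- [a6 38]
query mem[0x19]=0xbd, mem[0x0c]=0xbd, mem[0x17]=0x38, mem[0x07]=0x7e, mem[0x0a]=0x38

MEM[0x19,0x0c,0x17,0x07,0x0a] = bd bd 38 7e 38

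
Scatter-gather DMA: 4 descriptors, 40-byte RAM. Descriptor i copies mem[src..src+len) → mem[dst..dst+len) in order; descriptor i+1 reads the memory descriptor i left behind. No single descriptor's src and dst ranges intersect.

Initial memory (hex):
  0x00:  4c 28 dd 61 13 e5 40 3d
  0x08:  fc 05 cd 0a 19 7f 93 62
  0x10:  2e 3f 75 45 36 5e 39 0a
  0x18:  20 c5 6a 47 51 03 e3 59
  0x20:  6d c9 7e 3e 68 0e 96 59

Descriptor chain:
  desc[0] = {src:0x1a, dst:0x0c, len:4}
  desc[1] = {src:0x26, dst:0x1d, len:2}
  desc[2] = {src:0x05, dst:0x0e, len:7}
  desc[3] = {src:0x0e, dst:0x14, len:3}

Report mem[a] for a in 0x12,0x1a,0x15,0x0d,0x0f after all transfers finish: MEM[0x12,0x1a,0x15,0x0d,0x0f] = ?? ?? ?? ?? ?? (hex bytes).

MEM[0x12,0x1a,0x15,0x0d,0x0f] = 05 6a 40 47 40

  after D0: wrote 4B at 0x0c = 6a475103
  after D1: wrote 2B at 0x1d = 9659
  after D2: wrote 7B at 0x0e = e5403dfc05cd0a
  after D3: wrote 3B at 0x14 = e5403d
query mem[0x12]=0x05, mem[0x1a]=0x6a, mem[0x15]=0x40, mem[0x0d]=0x47, mem[0x0f]=0x40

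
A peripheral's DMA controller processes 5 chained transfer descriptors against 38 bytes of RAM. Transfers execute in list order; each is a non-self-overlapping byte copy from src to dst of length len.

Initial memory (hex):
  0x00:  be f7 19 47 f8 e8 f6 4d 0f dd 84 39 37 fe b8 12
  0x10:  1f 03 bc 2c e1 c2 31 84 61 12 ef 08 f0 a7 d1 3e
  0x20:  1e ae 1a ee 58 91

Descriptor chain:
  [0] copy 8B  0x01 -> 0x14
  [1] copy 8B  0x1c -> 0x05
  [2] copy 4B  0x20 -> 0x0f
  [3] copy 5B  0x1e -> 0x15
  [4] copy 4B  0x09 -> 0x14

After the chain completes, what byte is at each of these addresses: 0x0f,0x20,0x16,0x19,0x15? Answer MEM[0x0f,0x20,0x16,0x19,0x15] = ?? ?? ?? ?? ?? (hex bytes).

MEM[0x0f,0x20,0x16,0x19,0x15] = 1e 1e 1a 1a ae

[0] 0x01->0x14 len=8 : f7 19 47 f8 e8 f6 4d 0f
[1] 0x1c->0x05 len=8 : f0 a7 d1 3e 1e ae 1a ee
[2] 0x20->0x0f len=4 : 1e ae 1a ee
[3] 0x1e->0x15 len=5 : d1 3e 1e ae 1a
[4] 0x09->0x14 len=4 : 1e ae 1a ee
query mem[0x0f]=0x1e, mem[0x20]=0x1e, mem[0x16]=0x1a, mem[0x19]=0x1a, mem[0x15]=0xae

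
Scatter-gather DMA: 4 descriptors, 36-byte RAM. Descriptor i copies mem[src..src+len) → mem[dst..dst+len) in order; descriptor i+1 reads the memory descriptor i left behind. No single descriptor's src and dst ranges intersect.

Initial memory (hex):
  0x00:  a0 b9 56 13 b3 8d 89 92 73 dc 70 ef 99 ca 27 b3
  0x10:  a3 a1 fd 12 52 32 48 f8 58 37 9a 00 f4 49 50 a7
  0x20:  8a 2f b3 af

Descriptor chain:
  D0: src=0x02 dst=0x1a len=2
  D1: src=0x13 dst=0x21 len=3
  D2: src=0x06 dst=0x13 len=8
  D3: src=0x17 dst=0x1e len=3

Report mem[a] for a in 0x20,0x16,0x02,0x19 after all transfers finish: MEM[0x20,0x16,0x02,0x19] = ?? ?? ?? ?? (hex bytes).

MEM[0x20,0x16,0x02,0x19] = 99 dc 56 99

D0: mem[0x1a..0x1b] <- [56 13]
D1: mem[0x21..0x23] <- [12 52 32]
D2: mem[0x13..0x1a] <- [89 92 73 dc 70 ef 99 ca]
D3: mem[0x1e..0x20] <- [70 ef 99]
query mem[0x20]=0x99, mem[0x16]=0xdc, mem[0x02]=0x56, mem[0x19]=0x99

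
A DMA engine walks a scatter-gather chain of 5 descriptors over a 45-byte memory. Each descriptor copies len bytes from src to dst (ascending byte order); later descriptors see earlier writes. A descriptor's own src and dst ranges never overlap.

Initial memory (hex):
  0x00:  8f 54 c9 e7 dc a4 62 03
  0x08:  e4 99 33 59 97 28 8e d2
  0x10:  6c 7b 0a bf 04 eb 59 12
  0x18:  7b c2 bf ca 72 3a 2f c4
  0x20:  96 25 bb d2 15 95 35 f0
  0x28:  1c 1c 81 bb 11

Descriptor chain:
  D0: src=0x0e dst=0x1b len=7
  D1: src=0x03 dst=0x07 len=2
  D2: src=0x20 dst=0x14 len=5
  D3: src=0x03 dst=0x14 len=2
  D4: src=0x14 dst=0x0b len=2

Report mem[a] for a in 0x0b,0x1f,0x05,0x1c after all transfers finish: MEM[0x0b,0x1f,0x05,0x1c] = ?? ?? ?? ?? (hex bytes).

D0: mem[0x1b..0x21] <- [8e d2 6c 7b 0a bf 04]
D1: mem[0x07..0x08] <- [e7 dc]
D2: mem[0x14..0x18] <- [bf 04 bb d2 15]
D3: mem[0x14..0x15] <- [e7 dc]
D4: mem[0x0b..0x0c] <- [e7 dc]
query mem[0x0b]=0xe7, mem[0x1f]=0x0a, mem[0x05]=0xa4, mem[0x1c]=0xd2

MEM[0x0b,0x1f,0x05,0x1c] = e7 0a a4 d2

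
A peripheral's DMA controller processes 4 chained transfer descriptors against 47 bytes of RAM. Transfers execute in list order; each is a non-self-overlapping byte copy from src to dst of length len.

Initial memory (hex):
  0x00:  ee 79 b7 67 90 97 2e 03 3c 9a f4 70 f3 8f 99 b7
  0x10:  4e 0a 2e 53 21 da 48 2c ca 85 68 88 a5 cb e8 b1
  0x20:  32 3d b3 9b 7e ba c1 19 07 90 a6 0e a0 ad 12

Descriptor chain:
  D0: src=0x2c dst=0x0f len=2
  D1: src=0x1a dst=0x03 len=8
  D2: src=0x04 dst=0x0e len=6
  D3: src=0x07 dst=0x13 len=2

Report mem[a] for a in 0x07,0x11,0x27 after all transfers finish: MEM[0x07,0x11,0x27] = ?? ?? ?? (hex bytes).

MEM[0x07,0x11,0x27] = e8 e8 19

  after D0: wrote 2B at 0x0f = a0ad
  after D1: wrote 8B at 0x03 = 6888a5cbe8b1323d
  after D2: wrote 6B at 0x0e = 88a5cbe8b132
  after D3: wrote 2B at 0x13 = e8b1
query mem[0x07]=0xe8, mem[0x11]=0xe8, mem[0x27]=0x19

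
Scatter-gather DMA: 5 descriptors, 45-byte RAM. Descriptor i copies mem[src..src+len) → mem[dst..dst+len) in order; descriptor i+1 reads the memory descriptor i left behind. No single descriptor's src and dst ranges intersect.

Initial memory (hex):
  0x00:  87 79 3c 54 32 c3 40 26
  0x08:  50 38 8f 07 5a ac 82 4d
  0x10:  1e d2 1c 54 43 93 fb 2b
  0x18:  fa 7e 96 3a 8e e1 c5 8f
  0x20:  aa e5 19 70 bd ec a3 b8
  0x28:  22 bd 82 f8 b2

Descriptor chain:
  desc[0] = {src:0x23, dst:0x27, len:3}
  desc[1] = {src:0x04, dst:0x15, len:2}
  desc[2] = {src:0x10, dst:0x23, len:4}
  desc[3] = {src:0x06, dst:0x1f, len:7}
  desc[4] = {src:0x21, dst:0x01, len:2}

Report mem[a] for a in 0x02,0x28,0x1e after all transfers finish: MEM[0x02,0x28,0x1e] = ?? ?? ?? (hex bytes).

MEM[0x02,0x28,0x1e] = 38 bd c5

#0 dst[0x27+3] := {0x70,0xbd,0xec}
#1 dst[0x15+2] := {0x32,0xc3}
#2 dst[0x23+4] := {0x1e,0xd2,0x1c,0x54}
#3 dst[0x1f+7] := {0x40,0x26,0x50,0x38,0x8f,0x07,0x5a}
#4 dst[0x01+2] := {0x50,0x38}
query mem[0x02]=0x38, mem[0x28]=0xbd, mem[0x1e]=0xc5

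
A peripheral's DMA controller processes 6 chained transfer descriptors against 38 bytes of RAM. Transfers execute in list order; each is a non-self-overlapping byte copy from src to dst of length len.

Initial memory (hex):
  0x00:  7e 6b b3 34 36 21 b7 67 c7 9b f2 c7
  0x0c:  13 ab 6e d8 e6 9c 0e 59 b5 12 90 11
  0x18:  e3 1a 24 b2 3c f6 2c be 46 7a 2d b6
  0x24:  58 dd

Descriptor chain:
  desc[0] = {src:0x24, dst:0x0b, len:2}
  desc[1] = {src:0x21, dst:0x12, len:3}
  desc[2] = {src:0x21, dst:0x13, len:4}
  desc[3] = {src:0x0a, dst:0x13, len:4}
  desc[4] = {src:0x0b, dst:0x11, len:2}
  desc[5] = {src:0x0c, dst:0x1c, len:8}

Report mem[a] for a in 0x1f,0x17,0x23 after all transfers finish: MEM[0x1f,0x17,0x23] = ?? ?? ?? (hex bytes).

[0] 0x24->0x0b len=2 : 58 dd
[1] 0x21->0x12 len=3 : 7a 2d b6
[2] 0x21->0x13 len=4 : 7a 2d b6 58
[3] 0x0a->0x13 len=4 : f2 58 dd ab
[4] 0x0b->0x11 len=2 : 58 dd
[5] 0x0c->0x1c len=8 : dd ab 6e d8 e6 58 dd f2
query mem[0x1f]=0xd8, mem[0x17]=0x11, mem[0x23]=0xf2

MEM[0x1f,0x17,0x23] = d8 11 f2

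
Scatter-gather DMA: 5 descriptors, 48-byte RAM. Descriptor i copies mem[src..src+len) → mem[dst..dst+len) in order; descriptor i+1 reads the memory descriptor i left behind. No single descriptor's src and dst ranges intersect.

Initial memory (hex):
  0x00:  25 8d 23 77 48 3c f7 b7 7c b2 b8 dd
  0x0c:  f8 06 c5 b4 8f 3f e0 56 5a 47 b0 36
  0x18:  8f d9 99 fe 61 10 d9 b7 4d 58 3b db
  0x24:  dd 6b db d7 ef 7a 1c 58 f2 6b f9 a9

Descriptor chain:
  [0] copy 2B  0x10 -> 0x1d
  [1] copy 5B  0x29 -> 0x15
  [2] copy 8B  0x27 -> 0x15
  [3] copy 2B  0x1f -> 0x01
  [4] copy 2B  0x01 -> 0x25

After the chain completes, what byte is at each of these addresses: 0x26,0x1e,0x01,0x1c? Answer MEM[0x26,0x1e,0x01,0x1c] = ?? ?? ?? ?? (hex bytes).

MEM[0x26,0x1e,0x01,0x1c] = 4d 3f b7 f9

  after D0: wrote 2B at 0x1d = 8f3f
  after D1: wrote 5B at 0x15 = 7a1c58f26b
  after D2: wrote 8B at 0x15 = d7ef7a1c58f26bf9
  after D3: wrote 2B at 0x01 = b74d
  after D4: wrote 2B at 0x25 = b74d
query mem[0x26]=0x4d, mem[0x1e]=0x3f, mem[0x01]=0xb7, mem[0x1c]=0xf9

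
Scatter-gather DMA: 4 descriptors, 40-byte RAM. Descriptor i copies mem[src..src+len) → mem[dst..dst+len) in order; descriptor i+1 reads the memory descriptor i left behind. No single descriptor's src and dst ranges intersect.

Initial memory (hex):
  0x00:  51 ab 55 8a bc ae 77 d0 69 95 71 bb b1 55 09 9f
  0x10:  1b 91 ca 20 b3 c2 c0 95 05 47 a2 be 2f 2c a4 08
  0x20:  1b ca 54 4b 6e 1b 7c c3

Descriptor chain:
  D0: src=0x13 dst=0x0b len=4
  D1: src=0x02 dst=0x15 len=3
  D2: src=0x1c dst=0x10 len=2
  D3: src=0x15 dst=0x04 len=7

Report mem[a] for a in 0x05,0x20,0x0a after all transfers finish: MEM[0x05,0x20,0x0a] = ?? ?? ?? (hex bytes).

MEM[0x05,0x20,0x0a] = 8a 1b be

D0: mem[0x0b..0x0e] <- [20 b3 c2 c0]
D1: mem[0x15..0x17] <- [55 8a bc]
D2: mem[0x10..0x11] <- [2f 2c]
D3: mem[0x04..0x0a] <- [55 8a bc 05 47 a2 be]
query mem[0x05]=0x8a, mem[0x20]=0x1b, mem[0x0a]=0xbe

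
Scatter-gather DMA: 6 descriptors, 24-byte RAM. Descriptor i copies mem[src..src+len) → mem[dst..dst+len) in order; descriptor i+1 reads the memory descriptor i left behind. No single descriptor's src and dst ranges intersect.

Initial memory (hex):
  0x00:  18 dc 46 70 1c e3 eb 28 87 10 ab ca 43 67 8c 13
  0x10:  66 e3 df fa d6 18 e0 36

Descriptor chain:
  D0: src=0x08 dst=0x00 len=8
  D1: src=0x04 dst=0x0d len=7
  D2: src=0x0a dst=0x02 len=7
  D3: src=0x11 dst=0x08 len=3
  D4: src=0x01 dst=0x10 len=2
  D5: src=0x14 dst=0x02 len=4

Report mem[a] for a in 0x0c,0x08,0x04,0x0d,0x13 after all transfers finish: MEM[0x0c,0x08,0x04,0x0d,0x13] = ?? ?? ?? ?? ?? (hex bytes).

  after D0: wrote 8B at 0x00 = 8710abca43678c13
  after D1: wrote 7B at 0x0d = 43678c138710ab
  after D2: wrote 7B at 0x02 = abca4343678c13
  after D3: wrote 3B at 0x08 = 8710ab
  after D4: wrote 2B at 0x10 = 10ab
  after D5: wrote 4B at 0x02 = d618e036
query mem[0x0c]=0x43, mem[0x08]=0x87, mem[0x04]=0xe0, mem[0x0d]=0x43, mem[0x13]=0xab

MEM[0x0c,0x08,0x04,0x0d,0x13] = 43 87 e0 43 ab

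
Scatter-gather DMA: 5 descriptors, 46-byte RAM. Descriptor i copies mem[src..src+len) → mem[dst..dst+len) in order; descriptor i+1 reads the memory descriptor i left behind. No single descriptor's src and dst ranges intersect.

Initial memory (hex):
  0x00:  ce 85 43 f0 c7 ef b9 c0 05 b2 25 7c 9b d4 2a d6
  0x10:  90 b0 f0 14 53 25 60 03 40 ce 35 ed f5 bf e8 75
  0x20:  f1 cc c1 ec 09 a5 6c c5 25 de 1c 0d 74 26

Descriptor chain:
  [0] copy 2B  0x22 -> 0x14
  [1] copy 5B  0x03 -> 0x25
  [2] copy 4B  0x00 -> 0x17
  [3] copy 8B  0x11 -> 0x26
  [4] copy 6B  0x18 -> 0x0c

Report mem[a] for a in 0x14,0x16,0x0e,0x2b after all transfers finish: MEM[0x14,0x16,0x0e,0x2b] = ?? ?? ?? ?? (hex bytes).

[0] 0x22->0x14 len=2 : c1 ec
[1] 0x03->0x25 len=5 : f0 c7 ef b9 c0
[2] 0x00->0x17 len=4 : ce 85 43 f0
[3] 0x11->0x26 len=8 : b0 f0 14 c1 ec 60 ce 85
[4] 0x18->0x0c len=6 : 85 43 f0 ed f5 bf
query mem[0x14]=0xc1, mem[0x16]=0x60, mem[0x0e]=0xf0, mem[0x2b]=0x60

MEM[0x14,0x16,0x0e,0x2b] = c1 60 f0 60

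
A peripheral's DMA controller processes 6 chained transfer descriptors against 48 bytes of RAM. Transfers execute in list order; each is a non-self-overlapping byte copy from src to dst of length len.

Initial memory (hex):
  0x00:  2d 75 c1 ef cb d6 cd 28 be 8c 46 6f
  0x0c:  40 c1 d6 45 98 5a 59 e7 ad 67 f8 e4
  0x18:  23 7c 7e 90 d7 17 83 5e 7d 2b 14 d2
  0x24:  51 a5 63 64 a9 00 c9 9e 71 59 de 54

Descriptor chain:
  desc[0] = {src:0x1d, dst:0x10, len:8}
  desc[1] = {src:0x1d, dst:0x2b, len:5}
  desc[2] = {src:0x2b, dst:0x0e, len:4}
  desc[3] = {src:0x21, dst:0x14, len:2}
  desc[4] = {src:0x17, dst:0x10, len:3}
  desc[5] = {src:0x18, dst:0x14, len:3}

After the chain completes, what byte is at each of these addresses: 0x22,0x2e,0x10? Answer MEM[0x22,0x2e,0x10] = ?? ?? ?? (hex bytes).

  after D0: wrote 8B at 0x10 = 17835e7d2b14d251
  after D1: wrote 5B at 0x2b = 17835e7d2b
  after D2: wrote 4B at 0x0e = 17835e7d
  after D3: wrote 2B at 0x14 = 2b14
  after D4: wrote 3B at 0x10 = 51237c
  after D5: wrote 3B at 0x14 = 237c7e
query mem[0x22]=0x14, mem[0x2e]=0x7d, mem[0x10]=0x51

MEM[0x22,0x2e,0x10] = 14 7d 51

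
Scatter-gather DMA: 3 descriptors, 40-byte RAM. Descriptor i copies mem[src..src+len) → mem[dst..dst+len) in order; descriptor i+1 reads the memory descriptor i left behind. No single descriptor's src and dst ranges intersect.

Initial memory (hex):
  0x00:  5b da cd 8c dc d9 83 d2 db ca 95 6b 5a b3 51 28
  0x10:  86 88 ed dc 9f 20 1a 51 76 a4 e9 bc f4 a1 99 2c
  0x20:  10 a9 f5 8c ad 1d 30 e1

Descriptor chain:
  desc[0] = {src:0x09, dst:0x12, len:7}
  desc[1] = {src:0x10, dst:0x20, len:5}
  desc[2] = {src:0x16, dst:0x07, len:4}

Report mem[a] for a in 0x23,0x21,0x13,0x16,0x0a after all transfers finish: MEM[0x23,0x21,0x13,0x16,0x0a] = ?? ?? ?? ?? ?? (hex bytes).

MEM[0x23,0x21,0x13,0x16,0x0a] = 95 88 95 b3 a4

[0] 0x09->0x12 len=7 : ca 95 6b 5a b3 51 28
[1] 0x10->0x20 len=5 : 86 88 ca 95 6b
[2] 0x16->0x07 len=4 : b3 51 28 a4
query mem[0x23]=0x95, mem[0x21]=0x88, mem[0x13]=0x95, mem[0x16]=0xb3, mem[0x0a]=0xa4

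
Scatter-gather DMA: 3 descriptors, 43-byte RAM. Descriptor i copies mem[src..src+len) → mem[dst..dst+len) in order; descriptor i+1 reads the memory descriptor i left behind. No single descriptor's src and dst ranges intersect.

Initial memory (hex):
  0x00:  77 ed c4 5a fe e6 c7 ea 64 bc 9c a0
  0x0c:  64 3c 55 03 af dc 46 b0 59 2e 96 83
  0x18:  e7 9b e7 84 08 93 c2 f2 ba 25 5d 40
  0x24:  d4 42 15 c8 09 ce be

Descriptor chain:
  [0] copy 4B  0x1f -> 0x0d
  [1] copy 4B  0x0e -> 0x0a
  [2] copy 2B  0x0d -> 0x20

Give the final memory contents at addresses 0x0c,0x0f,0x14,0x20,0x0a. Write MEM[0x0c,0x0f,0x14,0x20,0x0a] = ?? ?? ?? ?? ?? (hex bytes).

[0] 0x1f->0x0d len=4 : f2 ba 25 5d
[1] 0x0e->0x0a len=4 : ba 25 5d dc
[2] 0x0d->0x20 len=2 : dc ba
query mem[0x0c]=0x5d, mem[0x0f]=0x25, mem[0x14]=0x59, mem[0x20]=0xdc, mem[0x0a]=0xba

MEM[0x0c,0x0f,0x14,0x20,0x0a] = 5d 25 59 dc ba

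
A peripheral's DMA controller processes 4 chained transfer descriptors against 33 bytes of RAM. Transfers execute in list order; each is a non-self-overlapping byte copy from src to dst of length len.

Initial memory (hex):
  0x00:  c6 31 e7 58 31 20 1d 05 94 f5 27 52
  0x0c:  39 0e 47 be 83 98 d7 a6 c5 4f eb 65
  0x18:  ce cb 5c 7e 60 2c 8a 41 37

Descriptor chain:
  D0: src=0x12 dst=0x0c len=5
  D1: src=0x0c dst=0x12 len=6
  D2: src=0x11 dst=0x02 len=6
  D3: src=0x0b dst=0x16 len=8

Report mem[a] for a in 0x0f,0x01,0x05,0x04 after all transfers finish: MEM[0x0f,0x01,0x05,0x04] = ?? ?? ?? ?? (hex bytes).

MEM[0x0f,0x01,0x05,0x04] = 4f 31 c5 a6

  after D0: wrote 5B at 0x0c = d7a6c54feb
  after D1: wrote 6B at 0x12 = d7a6c54feb98
  after D2: wrote 6B at 0x02 = 98d7a6c54feb
  after D3: wrote 8B at 0x16 = 52d7a6c54feb98d7
query mem[0x0f]=0x4f, mem[0x01]=0x31, mem[0x05]=0xc5, mem[0x04]=0xa6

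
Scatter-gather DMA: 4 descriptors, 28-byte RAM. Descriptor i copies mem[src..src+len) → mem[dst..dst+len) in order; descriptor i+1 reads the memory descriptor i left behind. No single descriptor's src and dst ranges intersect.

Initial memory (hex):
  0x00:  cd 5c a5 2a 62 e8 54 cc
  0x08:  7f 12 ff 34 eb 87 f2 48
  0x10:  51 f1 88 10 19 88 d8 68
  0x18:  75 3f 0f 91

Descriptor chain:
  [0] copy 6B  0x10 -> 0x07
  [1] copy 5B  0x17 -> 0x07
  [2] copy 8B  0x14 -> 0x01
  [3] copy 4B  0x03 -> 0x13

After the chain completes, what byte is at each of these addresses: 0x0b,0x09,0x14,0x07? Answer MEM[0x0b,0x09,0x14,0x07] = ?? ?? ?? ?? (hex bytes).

  after D0: wrote 6B at 0x07 = 51f188101988
  after D1: wrote 5B at 0x07 = 68753f0f91
  after D2: wrote 8B at 0x01 = 1988d868753f0f91
  after D3: wrote 4B at 0x13 = d868753f
query mem[0x0b]=0x91, mem[0x09]=0x3f, mem[0x14]=0x68, mem[0x07]=0x0f

MEM[0x0b,0x09,0x14,0x07] = 91 3f 68 0f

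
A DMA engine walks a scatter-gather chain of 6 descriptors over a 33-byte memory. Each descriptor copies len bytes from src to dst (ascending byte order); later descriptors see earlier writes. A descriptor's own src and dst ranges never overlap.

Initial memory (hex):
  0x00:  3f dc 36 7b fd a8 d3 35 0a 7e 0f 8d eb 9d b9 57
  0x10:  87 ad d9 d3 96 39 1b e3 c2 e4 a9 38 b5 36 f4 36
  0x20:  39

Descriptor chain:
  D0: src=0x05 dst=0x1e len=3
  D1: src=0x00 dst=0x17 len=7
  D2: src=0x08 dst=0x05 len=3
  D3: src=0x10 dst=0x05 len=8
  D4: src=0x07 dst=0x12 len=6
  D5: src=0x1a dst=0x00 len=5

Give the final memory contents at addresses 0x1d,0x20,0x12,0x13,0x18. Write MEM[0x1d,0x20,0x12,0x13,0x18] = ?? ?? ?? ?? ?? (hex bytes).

  after D0: wrote 3B at 0x1e = a8d335
  after D1: wrote 7B at 0x17 = 3fdc367bfda8d3
  after D2: wrote 3B at 0x05 = 0a7e0f
  after D3: wrote 8B at 0x05 = 87add9d396391b3f
  after D4: wrote 6B at 0x12 = d9d396391b3f
  after D5: wrote 5B at 0x00 = 7bfda8d3a8
query mem[0x1d]=0xd3, mem[0x20]=0x35, mem[0x12]=0xd9, mem[0x13]=0xd3, mem[0x18]=0xdc

MEM[0x1d,0x20,0x12,0x13,0x18] = d3 35 d9 d3 dc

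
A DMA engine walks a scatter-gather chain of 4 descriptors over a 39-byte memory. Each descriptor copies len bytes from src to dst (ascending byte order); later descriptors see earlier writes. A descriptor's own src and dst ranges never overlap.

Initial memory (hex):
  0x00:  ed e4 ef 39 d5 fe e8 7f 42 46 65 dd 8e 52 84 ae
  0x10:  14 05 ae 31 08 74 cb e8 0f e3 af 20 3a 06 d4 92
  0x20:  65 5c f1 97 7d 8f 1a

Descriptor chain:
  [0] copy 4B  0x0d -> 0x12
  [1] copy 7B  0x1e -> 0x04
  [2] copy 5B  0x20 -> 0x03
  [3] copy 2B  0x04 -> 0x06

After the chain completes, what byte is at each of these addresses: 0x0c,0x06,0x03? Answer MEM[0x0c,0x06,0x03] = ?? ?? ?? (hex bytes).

MEM[0x0c,0x06,0x03] = 8e 5c 65

#0 dst[0x12+4] := {0x52,0x84,0xae,0x14}
#1 dst[0x04+7] := {0xd4,0x92,0x65,0x5c,0xf1,0x97,0x7d}
#2 dst[0x03+5] := {0x65,0x5c,0xf1,0x97,0x7d}
#3 dst[0x06+2] := {0x5c,0xf1}
query mem[0x0c]=0x8e, mem[0x06]=0x5c, mem[0x03]=0x65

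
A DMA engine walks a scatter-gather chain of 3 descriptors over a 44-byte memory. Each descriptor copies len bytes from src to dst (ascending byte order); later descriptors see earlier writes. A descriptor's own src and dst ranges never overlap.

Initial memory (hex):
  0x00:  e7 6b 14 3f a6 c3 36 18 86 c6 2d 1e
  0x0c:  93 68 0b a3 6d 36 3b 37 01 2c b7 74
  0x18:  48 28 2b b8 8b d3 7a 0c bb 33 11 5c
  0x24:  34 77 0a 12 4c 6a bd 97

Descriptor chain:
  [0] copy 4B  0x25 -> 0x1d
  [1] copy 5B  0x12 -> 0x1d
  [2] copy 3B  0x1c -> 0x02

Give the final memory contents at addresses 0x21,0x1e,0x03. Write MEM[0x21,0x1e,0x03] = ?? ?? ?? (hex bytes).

MEM[0x21,0x1e,0x03] = b7 37 3b

  after D0: wrote 4B at 0x1d = 770a124c
  after D1: wrote 5B at 0x1d = 3b37012cb7
  after D2: wrote 3B at 0x02 = 8b3b37
query mem[0x21]=0xb7, mem[0x1e]=0x37, mem[0x03]=0x3b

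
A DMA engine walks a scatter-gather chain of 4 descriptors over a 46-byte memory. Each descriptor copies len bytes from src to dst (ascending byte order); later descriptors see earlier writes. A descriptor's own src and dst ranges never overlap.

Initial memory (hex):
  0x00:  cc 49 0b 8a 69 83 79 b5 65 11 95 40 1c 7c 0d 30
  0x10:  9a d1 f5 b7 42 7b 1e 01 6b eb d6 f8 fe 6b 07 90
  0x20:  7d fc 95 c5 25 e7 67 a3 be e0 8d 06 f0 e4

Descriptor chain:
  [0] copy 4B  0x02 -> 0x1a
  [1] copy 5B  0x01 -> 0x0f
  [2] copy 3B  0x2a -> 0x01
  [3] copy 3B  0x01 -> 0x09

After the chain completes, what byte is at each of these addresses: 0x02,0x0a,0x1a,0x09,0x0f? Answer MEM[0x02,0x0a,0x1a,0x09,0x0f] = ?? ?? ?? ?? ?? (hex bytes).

MEM[0x02,0x0a,0x1a,0x09,0x0f] = 06 06 0b 8d 49

#0 dst[0x1a+4] := {0x0b,0x8a,0x69,0x83}
#1 dst[0x0f+5] := {0x49,0x0b,0x8a,0x69,0x83}
#2 dst[0x01+3] := {0x8d,0x06,0xf0}
#3 dst[0x09+3] := {0x8d,0x06,0xf0}
query mem[0x02]=0x06, mem[0x0a]=0x06, mem[0x1a]=0x0b, mem[0x09]=0x8d, mem[0x0f]=0x49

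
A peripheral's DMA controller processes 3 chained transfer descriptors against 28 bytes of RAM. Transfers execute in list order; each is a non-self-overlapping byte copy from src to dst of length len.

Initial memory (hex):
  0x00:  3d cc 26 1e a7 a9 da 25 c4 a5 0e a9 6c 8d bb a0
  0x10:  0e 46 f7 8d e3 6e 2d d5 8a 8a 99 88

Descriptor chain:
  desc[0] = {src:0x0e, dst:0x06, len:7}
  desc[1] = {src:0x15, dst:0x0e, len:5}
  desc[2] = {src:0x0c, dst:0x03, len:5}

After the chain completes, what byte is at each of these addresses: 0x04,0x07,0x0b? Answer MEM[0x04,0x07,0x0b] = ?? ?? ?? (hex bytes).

MEM[0x04,0x07,0x0b] = 8d d5 8d

#0 dst[0x06+7] := {0xbb,0xa0,0x0e,0x46,0xf7,0x8d,0xe3}
#1 dst[0x0e+5] := {0x6e,0x2d,0xd5,0x8a,0x8a}
#2 dst[0x03+5] := {0xe3,0x8d,0x6e,0x2d,0xd5}
query mem[0x04]=0x8d, mem[0x07]=0xd5, mem[0x0b]=0x8d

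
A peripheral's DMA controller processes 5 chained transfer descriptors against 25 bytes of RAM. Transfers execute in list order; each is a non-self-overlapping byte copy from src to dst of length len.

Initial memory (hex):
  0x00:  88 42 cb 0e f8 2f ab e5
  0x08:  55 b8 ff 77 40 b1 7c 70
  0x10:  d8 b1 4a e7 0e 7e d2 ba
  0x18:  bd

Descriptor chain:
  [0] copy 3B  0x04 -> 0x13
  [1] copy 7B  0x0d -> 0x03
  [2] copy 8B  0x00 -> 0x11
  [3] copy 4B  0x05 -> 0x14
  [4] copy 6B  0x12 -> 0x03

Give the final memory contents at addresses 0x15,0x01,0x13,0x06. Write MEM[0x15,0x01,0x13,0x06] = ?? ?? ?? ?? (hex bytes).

MEM[0x15,0x01,0x13,0x06] = d8 42 cb d8

D0: mem[0x13..0x15] <- [f8 2f ab]
D1: mem[0x03..0x09] <- [b1 7c 70 d8 b1 4a f8]
D2: mem[0x11..0x18] <- [88 42 cb b1 7c 70 d8 b1]
D3: mem[0x14..0x17] <- [70 d8 b1 4a]
D4: mem[0x03..0x08] <- [42 cb 70 d8 b1 4a]
query mem[0x15]=0xd8, mem[0x01]=0x42, mem[0x13]=0xcb, mem[0x06]=0xd8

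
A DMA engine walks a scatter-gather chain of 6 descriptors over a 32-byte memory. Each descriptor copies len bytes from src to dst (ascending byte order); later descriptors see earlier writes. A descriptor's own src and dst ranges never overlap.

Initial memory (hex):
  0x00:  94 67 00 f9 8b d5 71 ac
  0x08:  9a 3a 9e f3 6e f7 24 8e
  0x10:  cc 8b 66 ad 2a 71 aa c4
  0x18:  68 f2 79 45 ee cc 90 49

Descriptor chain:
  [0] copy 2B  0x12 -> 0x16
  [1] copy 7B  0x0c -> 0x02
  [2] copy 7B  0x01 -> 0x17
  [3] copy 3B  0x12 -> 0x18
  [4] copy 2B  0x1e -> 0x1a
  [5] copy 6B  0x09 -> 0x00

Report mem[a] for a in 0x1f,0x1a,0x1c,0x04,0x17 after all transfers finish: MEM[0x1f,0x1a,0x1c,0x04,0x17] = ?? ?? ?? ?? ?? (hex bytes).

MEM[0x1f,0x1a,0x1c,0x04,0x17] = 49 90 cc f7 67

[0] 0x12->0x16 len=2 : 66 ad
[1] 0x0c->0x02 len=7 : 6e f7 24 8e cc 8b 66
[2] 0x01->0x17 len=7 : 67 6e f7 24 8e cc 8b
[3] 0x12->0x18 len=3 : 66 ad 2a
[4] 0x1e->0x1a len=2 : 90 49
[5] 0x09->0x00 len=6 : 3a 9e f3 6e f7 24
query mem[0x1f]=0x49, mem[0x1a]=0x90, mem[0x1c]=0xcc, mem[0x04]=0xf7, mem[0x17]=0x67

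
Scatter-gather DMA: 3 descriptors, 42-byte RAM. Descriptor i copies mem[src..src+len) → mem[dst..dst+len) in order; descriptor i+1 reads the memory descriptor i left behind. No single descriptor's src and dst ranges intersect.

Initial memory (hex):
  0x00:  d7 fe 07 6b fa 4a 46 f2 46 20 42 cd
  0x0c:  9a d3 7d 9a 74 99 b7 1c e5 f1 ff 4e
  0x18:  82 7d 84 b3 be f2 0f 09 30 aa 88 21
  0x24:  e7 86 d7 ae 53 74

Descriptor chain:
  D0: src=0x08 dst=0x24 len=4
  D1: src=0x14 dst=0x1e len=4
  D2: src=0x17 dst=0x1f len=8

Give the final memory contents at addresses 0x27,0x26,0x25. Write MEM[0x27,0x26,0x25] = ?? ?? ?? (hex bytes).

MEM[0x27,0x26,0x25] = cd e5 f2

D0: mem[0x24..0x27] <- [46 20 42 cd]
D1: mem[0x1e..0x21] <- [e5 f1 ff 4e]
D2: mem[0x1f..0x26] <- [4e 82 7d 84 b3 be f2 e5]
query mem[0x27]=0xcd, mem[0x26]=0xe5, mem[0x25]=0xf2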